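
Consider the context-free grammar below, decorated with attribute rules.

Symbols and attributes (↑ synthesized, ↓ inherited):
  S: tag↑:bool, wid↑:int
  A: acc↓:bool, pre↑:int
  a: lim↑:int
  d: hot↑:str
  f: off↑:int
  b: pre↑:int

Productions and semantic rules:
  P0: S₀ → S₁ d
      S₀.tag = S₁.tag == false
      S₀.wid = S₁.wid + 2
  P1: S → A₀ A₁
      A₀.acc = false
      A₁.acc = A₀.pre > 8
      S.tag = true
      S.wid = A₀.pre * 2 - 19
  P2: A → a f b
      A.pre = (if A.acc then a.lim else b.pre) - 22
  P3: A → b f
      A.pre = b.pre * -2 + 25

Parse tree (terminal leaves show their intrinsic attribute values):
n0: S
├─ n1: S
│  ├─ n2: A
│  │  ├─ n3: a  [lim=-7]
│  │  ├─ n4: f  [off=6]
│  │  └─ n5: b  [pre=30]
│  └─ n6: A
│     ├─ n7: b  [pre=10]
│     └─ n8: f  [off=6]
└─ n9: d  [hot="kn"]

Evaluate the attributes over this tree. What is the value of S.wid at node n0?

-1

1. n2.acc = false  [false]
2. n3.lim = -7  [terminal]
3. n4.off = 6  [terminal]
4. n5.pre = 30  [terminal]
5. n2.pre = 8  [(if A.acc then a.lim else b.pre) - 22]
6. n6.acc = false  [A₀.pre > 8]
7. n7.pre = 10  [terminal]
8. n8.off = 6  [terminal]
9. n6.pre = 5  [b.pre * -2 + 25]
10. n1.tag = true  [true]
11. n1.wid = -3  [A₀.pre * 2 - 19]
12. n9.hot = "kn"  [terminal]
13. n0.tag = false  [S₁.tag == false]
14. n0.wid = -1  [S₁.wid + 2]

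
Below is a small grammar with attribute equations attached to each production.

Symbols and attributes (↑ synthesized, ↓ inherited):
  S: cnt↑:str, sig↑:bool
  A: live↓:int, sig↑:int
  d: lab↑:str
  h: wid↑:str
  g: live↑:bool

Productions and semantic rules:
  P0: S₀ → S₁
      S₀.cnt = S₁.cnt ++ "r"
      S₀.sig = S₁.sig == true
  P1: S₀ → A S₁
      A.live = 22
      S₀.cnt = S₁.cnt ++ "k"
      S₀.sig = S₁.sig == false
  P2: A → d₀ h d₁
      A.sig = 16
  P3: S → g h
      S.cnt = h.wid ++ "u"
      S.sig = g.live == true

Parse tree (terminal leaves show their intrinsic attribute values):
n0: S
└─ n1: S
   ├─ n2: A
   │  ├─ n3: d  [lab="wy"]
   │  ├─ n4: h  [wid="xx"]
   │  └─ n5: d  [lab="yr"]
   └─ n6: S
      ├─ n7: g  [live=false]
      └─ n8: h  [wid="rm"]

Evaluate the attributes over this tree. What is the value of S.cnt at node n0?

1. n2.live = 22  [22]
2. n3.lab = "wy"  [terminal]
3. n4.wid = "xx"  [terminal]
4. n5.lab = "yr"  [terminal]
5. n2.sig = 16  [16]
6. n7.live = false  [terminal]
7. n8.wid = "rm"  [terminal]
8. n6.cnt = "rmu"  [h.wid ++ "u"]
9. n6.sig = false  [g.live == true]
10. n1.cnt = "rmuk"  [S₁.cnt ++ "k"]
11. n1.sig = true  [S₁.sig == false]
12. n0.cnt = "rmukr"  [S₁.cnt ++ "r"]
13. n0.sig = true  [S₁.sig == true]

"rmukr"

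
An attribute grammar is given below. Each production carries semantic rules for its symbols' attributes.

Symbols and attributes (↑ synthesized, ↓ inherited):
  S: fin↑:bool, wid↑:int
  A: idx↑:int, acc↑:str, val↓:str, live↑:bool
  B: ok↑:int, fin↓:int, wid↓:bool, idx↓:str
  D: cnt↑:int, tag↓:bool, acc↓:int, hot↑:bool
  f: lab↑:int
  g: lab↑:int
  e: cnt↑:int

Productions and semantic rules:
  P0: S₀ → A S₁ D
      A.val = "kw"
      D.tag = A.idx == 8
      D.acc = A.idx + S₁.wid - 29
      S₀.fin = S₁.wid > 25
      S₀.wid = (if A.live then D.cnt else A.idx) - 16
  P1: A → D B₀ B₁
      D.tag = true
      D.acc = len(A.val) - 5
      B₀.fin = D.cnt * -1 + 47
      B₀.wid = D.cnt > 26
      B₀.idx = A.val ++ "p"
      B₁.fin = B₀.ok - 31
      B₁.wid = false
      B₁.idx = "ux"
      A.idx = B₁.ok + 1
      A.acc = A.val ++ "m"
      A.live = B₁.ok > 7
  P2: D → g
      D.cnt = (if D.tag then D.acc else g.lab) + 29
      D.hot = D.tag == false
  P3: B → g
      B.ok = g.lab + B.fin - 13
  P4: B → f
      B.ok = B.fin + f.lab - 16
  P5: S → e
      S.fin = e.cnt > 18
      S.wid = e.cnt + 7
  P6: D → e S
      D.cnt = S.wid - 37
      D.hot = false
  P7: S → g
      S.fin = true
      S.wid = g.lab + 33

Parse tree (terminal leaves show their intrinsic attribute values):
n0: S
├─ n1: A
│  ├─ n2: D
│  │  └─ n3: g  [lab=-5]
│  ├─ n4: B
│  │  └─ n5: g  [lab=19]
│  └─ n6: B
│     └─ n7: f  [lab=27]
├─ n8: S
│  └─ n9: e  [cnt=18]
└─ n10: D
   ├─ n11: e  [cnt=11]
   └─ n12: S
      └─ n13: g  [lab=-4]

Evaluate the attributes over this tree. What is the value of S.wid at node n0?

1. n1.val = "kw"  ["kw"]
2. n2.tag = true  [true]
3. n2.acc = -3  [len(A.val) - 5]
4. n3.lab = -5  [terminal]
5. n2.cnt = 26  [(if D.tag then D.acc else g.lab) + 29]
6. n2.hot = false  [D.tag == false]
7. n4.fin = 21  [D.cnt * -1 + 47]
8. n4.wid = false  [D.cnt > 26]
9. n4.idx = "kwp"  [A.val ++ "p"]
10. n5.lab = 19  [terminal]
11. n4.ok = 27  [g.lab + B.fin - 13]
12. n6.fin = -4  [B₀.ok - 31]
13. n6.wid = false  [false]
14. n6.idx = "ux"  ["ux"]
15. n7.lab = 27  [terminal]
16. n6.ok = 7  [B.fin + f.lab - 16]
17. n1.idx = 8  [B₁.ok + 1]
18. n1.acc = "kwm"  [A.val ++ "m"]
19. n1.live = false  [B₁.ok > 7]
20. n9.cnt = 18  [terminal]
21. n8.fin = false  [e.cnt > 18]
22. n8.wid = 25  [e.cnt + 7]
23. n10.tag = true  [A.idx == 8]
24. n10.acc = 4  [A.idx + S₁.wid - 29]
25. n11.cnt = 11  [terminal]
26. n13.lab = -4  [terminal]
27. n12.fin = true  [true]
28. n12.wid = 29  [g.lab + 33]
29. n10.cnt = -8  [S.wid - 37]
30. n10.hot = false  [false]
31. n0.fin = false  [S₁.wid > 25]
32. n0.wid = -8  [(if A.live then D.cnt else A.idx) - 16]

-8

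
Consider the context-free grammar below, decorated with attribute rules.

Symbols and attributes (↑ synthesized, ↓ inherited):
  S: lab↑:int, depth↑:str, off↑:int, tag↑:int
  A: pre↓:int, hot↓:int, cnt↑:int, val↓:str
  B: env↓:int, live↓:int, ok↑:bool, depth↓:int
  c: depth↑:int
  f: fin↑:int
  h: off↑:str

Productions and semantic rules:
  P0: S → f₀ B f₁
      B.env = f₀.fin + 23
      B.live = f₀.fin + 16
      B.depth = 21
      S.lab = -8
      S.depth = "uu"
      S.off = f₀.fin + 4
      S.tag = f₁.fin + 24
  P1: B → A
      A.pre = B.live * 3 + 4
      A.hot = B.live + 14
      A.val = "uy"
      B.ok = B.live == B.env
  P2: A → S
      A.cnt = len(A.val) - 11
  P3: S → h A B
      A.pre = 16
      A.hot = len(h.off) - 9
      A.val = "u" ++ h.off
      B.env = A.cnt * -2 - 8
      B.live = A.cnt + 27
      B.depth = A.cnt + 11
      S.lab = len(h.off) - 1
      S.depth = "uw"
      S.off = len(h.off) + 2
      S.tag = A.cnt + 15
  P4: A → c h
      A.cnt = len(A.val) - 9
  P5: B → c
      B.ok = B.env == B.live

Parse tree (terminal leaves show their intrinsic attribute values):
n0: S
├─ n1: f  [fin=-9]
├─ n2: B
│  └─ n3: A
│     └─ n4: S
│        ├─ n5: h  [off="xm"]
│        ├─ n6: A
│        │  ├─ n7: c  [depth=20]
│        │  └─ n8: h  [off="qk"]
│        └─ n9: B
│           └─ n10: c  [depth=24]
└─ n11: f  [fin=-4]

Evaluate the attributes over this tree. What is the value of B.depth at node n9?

5

1. n1.fin = -9  [terminal]
2. n2.env = 14  [f₀.fin + 23]
3. n2.live = 7  [f₀.fin + 16]
4. n2.depth = 21  [21]
5. n3.pre = 25  [B.live * 3 + 4]
6. n3.hot = 21  [B.live + 14]
7. n3.val = "uy"  ["uy"]
8. n5.off = "xm"  [terminal]
9. n6.pre = 16  [16]
10. n6.hot = -7  [len(h.off) - 9]
11. n6.val = "uxm"  ["u" ++ h.off]
12. n7.depth = 20  [terminal]
13. n8.off = "qk"  [terminal]
14. n6.cnt = -6  [len(A.val) - 9]
15. n9.env = 4  [A.cnt * -2 - 8]
16. n9.live = 21  [A.cnt + 27]
17. n9.depth = 5  [A.cnt + 11]
18. n10.depth = 24  [terminal]
19. n9.ok = false  [B.env == B.live]
20. n4.lab = 1  [len(h.off) - 1]
21. n4.depth = "uw"  ["uw"]
22. n4.off = 4  [len(h.off) + 2]
23. n4.tag = 9  [A.cnt + 15]
24. n3.cnt = -9  [len(A.val) - 11]
25. n2.ok = false  [B.live == B.env]
26. n11.fin = -4  [terminal]
27. n0.lab = -8  [-8]
28. n0.depth = "uu"  ["uu"]
29. n0.off = -5  [f₀.fin + 4]
30. n0.tag = 20  [f₁.fin + 24]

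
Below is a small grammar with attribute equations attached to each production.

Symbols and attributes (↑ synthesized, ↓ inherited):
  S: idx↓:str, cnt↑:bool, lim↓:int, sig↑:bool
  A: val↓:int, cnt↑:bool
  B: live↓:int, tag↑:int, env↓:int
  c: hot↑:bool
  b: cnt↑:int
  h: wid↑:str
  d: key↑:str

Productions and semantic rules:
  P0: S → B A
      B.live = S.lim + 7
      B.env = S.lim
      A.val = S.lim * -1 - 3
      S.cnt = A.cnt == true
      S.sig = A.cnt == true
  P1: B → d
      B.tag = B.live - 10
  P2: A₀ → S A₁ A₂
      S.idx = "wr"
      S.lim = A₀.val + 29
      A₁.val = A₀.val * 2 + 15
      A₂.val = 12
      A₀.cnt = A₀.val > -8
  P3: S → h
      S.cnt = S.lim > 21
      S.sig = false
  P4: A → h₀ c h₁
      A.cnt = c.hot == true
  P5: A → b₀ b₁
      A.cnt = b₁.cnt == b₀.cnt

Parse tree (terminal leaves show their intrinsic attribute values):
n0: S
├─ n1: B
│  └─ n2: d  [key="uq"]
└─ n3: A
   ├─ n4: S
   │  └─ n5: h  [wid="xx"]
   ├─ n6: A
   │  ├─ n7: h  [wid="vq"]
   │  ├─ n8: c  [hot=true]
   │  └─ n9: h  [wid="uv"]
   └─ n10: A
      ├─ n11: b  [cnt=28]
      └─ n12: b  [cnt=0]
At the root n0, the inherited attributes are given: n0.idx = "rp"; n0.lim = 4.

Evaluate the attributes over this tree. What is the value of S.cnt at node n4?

true

1. n0.idx = "rp"  [given at root]
2. n0.lim = 4  [given at root]
3. n1.live = 11  [S.lim + 7]
4. n1.env = 4  [S.lim]
5. n2.key = "uq"  [terminal]
6. n1.tag = 1  [B.live - 10]
7. n3.val = -7  [S.lim * -1 - 3]
8. n4.idx = "wr"  ["wr"]
9. n4.lim = 22  [A₀.val + 29]
10. n5.wid = "xx"  [terminal]
11. n4.cnt = true  [S.lim > 21]
12. n4.sig = false  [false]
13. n6.val = 1  [A₀.val * 2 + 15]
14. n7.wid = "vq"  [terminal]
15. n8.hot = true  [terminal]
16. n9.wid = "uv"  [terminal]
17. n6.cnt = true  [c.hot == true]
18. n10.val = 12  [12]
19. n11.cnt = 28  [terminal]
20. n12.cnt = 0  [terminal]
21. n10.cnt = false  [b₁.cnt == b₀.cnt]
22. n3.cnt = true  [A₀.val > -8]
23. n0.cnt = true  [A.cnt == true]
24. n0.sig = true  [A.cnt == true]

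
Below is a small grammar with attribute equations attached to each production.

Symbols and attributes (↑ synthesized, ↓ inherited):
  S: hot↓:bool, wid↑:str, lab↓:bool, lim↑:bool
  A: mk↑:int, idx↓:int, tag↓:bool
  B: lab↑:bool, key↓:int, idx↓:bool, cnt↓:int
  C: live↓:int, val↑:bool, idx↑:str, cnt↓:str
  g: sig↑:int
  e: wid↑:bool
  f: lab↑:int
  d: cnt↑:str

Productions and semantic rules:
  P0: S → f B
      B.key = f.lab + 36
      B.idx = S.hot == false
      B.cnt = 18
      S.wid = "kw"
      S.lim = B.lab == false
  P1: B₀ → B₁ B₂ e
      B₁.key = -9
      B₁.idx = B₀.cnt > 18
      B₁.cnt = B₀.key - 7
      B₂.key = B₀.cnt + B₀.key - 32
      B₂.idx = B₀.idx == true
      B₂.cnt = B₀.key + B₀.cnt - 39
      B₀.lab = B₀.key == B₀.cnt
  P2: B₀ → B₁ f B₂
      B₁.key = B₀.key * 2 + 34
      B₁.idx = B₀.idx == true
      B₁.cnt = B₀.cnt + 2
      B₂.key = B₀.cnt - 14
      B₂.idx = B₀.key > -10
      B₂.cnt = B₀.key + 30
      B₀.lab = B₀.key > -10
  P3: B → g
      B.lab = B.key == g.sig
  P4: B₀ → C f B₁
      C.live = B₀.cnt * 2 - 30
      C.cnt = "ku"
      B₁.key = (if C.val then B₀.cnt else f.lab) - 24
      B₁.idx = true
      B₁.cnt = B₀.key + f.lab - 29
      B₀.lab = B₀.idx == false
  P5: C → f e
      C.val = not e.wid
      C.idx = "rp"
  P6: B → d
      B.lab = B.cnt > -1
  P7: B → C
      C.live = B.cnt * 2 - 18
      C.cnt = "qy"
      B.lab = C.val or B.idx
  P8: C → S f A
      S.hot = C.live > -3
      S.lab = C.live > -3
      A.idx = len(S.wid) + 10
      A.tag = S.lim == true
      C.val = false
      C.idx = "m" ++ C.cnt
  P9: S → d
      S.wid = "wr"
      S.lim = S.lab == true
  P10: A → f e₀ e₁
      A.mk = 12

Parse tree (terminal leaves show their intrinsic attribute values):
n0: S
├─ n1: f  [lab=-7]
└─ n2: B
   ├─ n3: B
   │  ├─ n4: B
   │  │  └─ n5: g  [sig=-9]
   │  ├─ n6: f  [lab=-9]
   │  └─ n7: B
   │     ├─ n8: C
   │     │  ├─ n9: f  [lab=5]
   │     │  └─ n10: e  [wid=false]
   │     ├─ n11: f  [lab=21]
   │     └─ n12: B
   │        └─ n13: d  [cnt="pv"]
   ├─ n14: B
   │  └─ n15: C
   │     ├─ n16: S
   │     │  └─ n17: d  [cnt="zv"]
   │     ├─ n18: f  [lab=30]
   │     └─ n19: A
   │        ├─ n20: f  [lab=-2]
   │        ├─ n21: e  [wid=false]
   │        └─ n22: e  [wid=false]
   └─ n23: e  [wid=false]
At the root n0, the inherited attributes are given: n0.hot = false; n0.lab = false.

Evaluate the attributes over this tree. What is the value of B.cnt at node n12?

1. n0.hot = false  [given at root]
2. n0.lab = false  [given at root]
3. n1.lab = -7  [terminal]
4. n2.key = 29  [f.lab + 36]
5. n2.idx = true  [S.hot == false]
6. n2.cnt = 18  [18]
7. n3.key = -9  [-9]
8. n3.idx = false  [B₀.cnt > 18]
9. n3.cnt = 22  [B₀.key - 7]
10. n4.key = 16  [B₀.key * 2 + 34]
11. n4.idx = false  [B₀.idx == true]
12. n4.cnt = 24  [B₀.cnt + 2]
13. n5.sig = -9  [terminal]
14. n4.lab = false  [B.key == g.sig]
15. n6.lab = -9  [terminal]
16. n7.key = 8  [B₀.cnt - 14]
17. n7.idx = true  [B₀.key > -10]
18. n7.cnt = 21  [B₀.key + 30]
19. n8.live = 12  [B₀.cnt * 2 - 30]
20. n8.cnt = "ku"  ["ku"]
21. n9.lab = 5  [terminal]
22. n10.wid = false  [terminal]
23. n8.val = true  [not e.wid]
24. n8.idx = "rp"  ["rp"]
25. n11.lab = 21  [terminal]
26. n12.key = -3  [(if C.val then B₀.cnt else f.lab) - 24]
27. n12.idx = true  [true]
28. n12.cnt = 0  [B₀.key + f.lab - 29]
29. n13.cnt = "pv"  [terminal]
30. n12.lab = true  [B.cnt > -1]
31. n7.lab = false  [B₀.idx == false]
32. n3.lab = true  [B₀.key > -10]
33. n14.key = 15  [B₀.cnt + B₀.key - 32]
34. n14.idx = true  [B₀.idx == true]
35. n14.cnt = 8  [B₀.key + B₀.cnt - 39]
36. n15.live = -2  [B.cnt * 2 - 18]
37. n15.cnt = "qy"  ["qy"]
38. n16.hot = true  [C.live > -3]
39. n16.lab = true  [C.live > -3]
40. n17.cnt = "zv"  [terminal]
41. n16.wid = "wr"  ["wr"]
42. n16.lim = true  [S.lab == true]
43. n18.lab = 30  [terminal]
44. n19.idx = 12  [len(S.wid) + 10]
45. n19.tag = true  [S.lim == true]
46. n20.lab = -2  [terminal]
47. n21.wid = false  [terminal]
48. n22.wid = false  [terminal]
49. n19.mk = 12  [12]
50. n15.val = false  [false]
51. n15.idx = "mqy"  ["m" ++ C.cnt]
52. n14.lab = true  [C.val or B.idx]
53. n23.wid = false  [terminal]
54. n2.lab = false  [B₀.key == B₀.cnt]
55. n0.wid = "kw"  ["kw"]
56. n0.lim = true  [B.lab == false]

0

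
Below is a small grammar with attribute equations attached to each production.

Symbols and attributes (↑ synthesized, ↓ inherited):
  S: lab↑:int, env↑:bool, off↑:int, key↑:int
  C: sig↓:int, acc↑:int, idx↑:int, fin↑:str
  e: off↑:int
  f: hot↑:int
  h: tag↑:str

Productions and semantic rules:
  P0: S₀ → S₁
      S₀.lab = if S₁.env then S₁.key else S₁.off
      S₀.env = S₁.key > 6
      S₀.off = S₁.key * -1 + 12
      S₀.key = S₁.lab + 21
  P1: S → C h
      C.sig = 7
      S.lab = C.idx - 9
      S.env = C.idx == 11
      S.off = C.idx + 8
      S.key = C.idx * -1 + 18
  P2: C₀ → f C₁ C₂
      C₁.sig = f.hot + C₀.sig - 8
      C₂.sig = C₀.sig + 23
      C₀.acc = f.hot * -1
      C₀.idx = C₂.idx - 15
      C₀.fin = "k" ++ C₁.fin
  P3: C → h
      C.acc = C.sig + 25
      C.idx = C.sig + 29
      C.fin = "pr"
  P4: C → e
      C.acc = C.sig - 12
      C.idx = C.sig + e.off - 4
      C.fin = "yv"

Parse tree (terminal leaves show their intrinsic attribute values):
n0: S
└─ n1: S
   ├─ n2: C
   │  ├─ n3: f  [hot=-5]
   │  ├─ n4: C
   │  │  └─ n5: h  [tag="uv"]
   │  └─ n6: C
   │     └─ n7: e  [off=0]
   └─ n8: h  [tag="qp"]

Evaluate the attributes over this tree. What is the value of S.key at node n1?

1. n2.sig = 7  [7]
2. n3.hot = -5  [terminal]
3. n4.sig = -6  [f.hot + C₀.sig - 8]
4. n5.tag = "uv"  [terminal]
5. n4.acc = 19  [C.sig + 25]
6. n4.idx = 23  [C.sig + 29]
7. n4.fin = "pr"  ["pr"]
8. n6.sig = 30  [C₀.sig + 23]
9. n7.off = 0  [terminal]
10. n6.acc = 18  [C.sig - 12]
11. n6.idx = 26  [C.sig + e.off - 4]
12. n6.fin = "yv"  ["yv"]
13. n2.acc = 5  [f.hot * -1]
14. n2.idx = 11  [C₂.idx - 15]
15. n2.fin = "kpr"  ["k" ++ C₁.fin]
16. n8.tag = "qp"  [terminal]
17. n1.lab = 2  [C.idx - 9]
18. n1.env = true  [C.idx == 11]
19. n1.off = 19  [C.idx + 8]
20. n1.key = 7  [C.idx * -1 + 18]
21. n0.lab = 7  [if S₁.env then S₁.key else S₁.off]
22. n0.env = true  [S₁.key > 6]
23. n0.off = 5  [S₁.key * -1 + 12]
24. n0.key = 23  [S₁.lab + 21]

7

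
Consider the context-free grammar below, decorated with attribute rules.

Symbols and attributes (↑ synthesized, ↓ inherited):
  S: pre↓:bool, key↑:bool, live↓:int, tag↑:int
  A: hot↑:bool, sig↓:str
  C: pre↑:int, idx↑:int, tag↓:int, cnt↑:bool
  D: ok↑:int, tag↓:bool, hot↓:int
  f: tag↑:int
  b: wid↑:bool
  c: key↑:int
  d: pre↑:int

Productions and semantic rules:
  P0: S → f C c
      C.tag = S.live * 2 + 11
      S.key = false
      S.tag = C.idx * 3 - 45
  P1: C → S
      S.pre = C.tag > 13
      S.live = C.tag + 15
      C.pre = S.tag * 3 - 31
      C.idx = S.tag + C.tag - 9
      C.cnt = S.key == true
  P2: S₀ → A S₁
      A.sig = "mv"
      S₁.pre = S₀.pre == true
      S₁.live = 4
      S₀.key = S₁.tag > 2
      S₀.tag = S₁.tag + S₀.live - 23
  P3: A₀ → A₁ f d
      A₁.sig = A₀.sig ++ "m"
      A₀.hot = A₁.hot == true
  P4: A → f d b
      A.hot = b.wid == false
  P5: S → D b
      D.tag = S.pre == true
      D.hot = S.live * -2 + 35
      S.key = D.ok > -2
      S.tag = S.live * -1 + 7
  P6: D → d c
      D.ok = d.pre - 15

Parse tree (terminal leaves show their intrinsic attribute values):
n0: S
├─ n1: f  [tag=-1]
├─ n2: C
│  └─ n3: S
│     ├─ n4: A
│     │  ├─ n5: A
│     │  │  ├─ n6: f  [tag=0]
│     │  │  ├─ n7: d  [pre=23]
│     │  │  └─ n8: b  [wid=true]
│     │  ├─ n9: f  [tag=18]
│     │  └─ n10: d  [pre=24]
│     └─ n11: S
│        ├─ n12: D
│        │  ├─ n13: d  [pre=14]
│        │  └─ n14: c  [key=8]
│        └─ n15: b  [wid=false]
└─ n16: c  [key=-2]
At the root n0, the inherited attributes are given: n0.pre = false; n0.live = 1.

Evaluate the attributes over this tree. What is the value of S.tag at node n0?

-9

1. n0.pre = false  [given at root]
2. n0.live = 1  [given at root]
3. n1.tag = -1  [terminal]
4. n2.tag = 13  [S.live * 2 + 11]
5. n3.pre = false  [C.tag > 13]
6. n3.live = 28  [C.tag + 15]
7. n4.sig = "mv"  ["mv"]
8. n5.sig = "mvm"  [A₀.sig ++ "m"]
9. n6.tag = 0  [terminal]
10. n7.pre = 23  [terminal]
11. n8.wid = true  [terminal]
12. n5.hot = false  [b.wid == false]
13. n9.tag = 18  [terminal]
14. n10.pre = 24  [terminal]
15. n4.hot = false  [A₁.hot == true]
16. n11.pre = false  [S₀.pre == true]
17. n11.live = 4  [4]
18. n12.tag = false  [S.pre == true]
19. n12.hot = 27  [S.live * -2 + 35]
20. n13.pre = 14  [terminal]
21. n14.key = 8  [terminal]
22. n12.ok = -1  [d.pre - 15]
23. n15.wid = false  [terminal]
24. n11.key = true  [D.ok > -2]
25. n11.tag = 3  [S.live * -1 + 7]
26. n3.key = true  [S₁.tag > 2]
27. n3.tag = 8  [S₁.tag + S₀.live - 23]
28. n2.pre = -7  [S.tag * 3 - 31]
29. n2.idx = 12  [S.tag + C.tag - 9]
30. n2.cnt = true  [S.key == true]
31. n16.key = -2  [terminal]
32. n0.key = false  [false]
33. n0.tag = -9  [C.idx * 3 - 45]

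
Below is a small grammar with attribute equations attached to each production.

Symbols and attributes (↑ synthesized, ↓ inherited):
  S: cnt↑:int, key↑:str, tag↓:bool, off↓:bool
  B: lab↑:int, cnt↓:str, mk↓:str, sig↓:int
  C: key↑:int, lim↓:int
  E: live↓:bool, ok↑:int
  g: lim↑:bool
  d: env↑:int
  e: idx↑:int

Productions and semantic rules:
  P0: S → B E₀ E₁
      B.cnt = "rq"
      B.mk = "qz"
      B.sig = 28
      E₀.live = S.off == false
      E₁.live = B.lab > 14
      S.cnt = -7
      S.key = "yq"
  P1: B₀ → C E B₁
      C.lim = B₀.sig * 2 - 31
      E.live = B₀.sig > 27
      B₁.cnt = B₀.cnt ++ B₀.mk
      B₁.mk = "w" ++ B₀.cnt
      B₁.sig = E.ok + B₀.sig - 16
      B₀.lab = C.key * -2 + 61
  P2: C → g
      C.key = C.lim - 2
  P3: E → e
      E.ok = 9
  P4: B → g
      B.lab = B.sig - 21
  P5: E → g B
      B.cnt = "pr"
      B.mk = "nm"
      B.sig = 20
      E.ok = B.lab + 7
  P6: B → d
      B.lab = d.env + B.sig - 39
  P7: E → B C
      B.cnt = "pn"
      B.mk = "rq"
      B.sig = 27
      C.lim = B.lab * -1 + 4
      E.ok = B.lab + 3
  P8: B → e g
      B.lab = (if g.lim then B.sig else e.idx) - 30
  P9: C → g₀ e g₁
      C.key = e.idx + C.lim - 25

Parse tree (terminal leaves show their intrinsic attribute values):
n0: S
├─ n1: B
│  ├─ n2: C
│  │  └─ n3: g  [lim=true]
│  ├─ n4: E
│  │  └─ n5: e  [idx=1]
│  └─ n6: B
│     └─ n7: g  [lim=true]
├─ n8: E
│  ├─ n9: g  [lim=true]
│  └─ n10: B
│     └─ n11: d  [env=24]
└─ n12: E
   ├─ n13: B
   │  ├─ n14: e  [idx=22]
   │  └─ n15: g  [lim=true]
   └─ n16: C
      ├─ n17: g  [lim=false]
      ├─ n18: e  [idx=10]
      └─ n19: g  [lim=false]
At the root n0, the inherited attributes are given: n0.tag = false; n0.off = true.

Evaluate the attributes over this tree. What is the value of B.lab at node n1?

15

1. n0.tag = false  [given at root]
2. n0.off = true  [given at root]
3. n1.cnt = "rq"  ["rq"]
4. n1.mk = "qz"  ["qz"]
5. n1.sig = 28  [28]
6. n2.lim = 25  [B₀.sig * 2 - 31]
7. n3.lim = true  [terminal]
8. n2.key = 23  [C.lim - 2]
9. n4.live = true  [B₀.sig > 27]
10. n5.idx = 1  [terminal]
11. n4.ok = 9  [9]
12. n6.cnt = "rqqz"  [B₀.cnt ++ B₀.mk]
13. n6.mk = "wrq"  ["w" ++ B₀.cnt]
14. n6.sig = 21  [E.ok + B₀.sig - 16]
15. n7.lim = true  [terminal]
16. n6.lab = 0  [B.sig - 21]
17. n1.lab = 15  [C.key * -2 + 61]
18. n8.live = false  [S.off == false]
19. n9.lim = true  [terminal]
20. n10.cnt = "pr"  ["pr"]
21. n10.mk = "nm"  ["nm"]
22. n10.sig = 20  [20]
23. n11.env = 24  [terminal]
24. n10.lab = 5  [d.env + B.sig - 39]
25. n8.ok = 12  [B.lab + 7]
26. n12.live = true  [B.lab > 14]
27. n13.cnt = "pn"  ["pn"]
28. n13.mk = "rq"  ["rq"]
29. n13.sig = 27  [27]
30. n14.idx = 22  [terminal]
31. n15.lim = true  [terminal]
32. n13.lab = -3  [(if g.lim then B.sig else e.idx) - 30]
33. n16.lim = 7  [B.lab * -1 + 4]
34. n17.lim = false  [terminal]
35. n18.idx = 10  [terminal]
36. n19.lim = false  [terminal]
37. n16.key = -8  [e.idx + C.lim - 25]
38. n12.ok = 0  [B.lab + 3]
39. n0.cnt = -7  [-7]
40. n0.key = "yq"  ["yq"]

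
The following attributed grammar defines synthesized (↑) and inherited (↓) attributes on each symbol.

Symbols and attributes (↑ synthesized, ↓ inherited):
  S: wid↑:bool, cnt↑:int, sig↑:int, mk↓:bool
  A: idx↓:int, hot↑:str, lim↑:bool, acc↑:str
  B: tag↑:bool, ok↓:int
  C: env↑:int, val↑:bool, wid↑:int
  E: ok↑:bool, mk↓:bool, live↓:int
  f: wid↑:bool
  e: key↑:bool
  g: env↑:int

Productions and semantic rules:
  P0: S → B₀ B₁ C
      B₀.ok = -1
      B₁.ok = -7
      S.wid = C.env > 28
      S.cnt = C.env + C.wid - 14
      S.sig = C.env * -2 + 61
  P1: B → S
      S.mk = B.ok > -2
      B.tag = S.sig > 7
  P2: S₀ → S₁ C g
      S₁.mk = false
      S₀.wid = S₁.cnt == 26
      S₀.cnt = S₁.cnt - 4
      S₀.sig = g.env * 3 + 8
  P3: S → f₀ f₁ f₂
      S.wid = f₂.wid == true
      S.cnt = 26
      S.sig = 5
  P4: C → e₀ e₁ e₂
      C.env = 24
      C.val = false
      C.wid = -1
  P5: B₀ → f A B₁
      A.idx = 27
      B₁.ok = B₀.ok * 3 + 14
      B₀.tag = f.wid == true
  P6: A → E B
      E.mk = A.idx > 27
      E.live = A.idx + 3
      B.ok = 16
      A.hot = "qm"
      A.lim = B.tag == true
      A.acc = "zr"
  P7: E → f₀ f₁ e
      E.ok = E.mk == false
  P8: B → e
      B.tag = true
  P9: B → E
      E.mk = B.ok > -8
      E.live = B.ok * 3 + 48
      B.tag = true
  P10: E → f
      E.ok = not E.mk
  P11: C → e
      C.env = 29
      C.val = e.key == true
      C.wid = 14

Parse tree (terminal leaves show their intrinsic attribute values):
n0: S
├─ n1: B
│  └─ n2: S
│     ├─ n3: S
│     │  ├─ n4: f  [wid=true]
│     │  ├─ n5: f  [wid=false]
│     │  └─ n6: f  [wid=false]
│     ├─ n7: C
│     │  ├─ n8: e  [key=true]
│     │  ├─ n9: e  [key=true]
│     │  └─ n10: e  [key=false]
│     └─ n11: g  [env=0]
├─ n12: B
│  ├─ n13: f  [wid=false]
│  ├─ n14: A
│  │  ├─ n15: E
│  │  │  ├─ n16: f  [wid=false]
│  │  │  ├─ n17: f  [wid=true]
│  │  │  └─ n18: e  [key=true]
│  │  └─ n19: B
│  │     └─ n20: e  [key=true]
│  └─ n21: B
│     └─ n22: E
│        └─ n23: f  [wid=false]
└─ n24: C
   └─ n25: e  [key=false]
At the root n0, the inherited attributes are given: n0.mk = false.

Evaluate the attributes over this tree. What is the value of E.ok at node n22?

false

1. n0.mk = false  [given at root]
2. n1.ok = -1  [-1]
3. n2.mk = true  [B.ok > -2]
4. n3.mk = false  [false]
5. n4.wid = true  [terminal]
6. n5.wid = false  [terminal]
7. n6.wid = false  [terminal]
8. n3.wid = false  [f₂.wid == true]
9. n3.cnt = 26  [26]
10. n3.sig = 5  [5]
11. n8.key = true  [terminal]
12. n9.key = true  [terminal]
13. n10.key = false  [terminal]
14. n7.env = 24  [24]
15. n7.val = false  [false]
16. n7.wid = -1  [-1]
17. n11.env = 0  [terminal]
18. n2.wid = true  [S₁.cnt == 26]
19. n2.cnt = 22  [S₁.cnt - 4]
20. n2.sig = 8  [g.env * 3 + 8]
21. n1.tag = true  [S.sig > 7]
22. n12.ok = -7  [-7]
23. n13.wid = false  [terminal]
24. n14.idx = 27  [27]
25. n15.mk = false  [A.idx > 27]
26. n15.live = 30  [A.idx + 3]
27. n16.wid = false  [terminal]
28. n17.wid = true  [terminal]
29. n18.key = true  [terminal]
30. n15.ok = true  [E.mk == false]
31. n19.ok = 16  [16]
32. n20.key = true  [terminal]
33. n19.tag = true  [true]
34. n14.hot = "qm"  ["qm"]
35. n14.lim = true  [B.tag == true]
36. n14.acc = "zr"  ["zr"]
37. n21.ok = -7  [B₀.ok * 3 + 14]
38. n22.mk = true  [B.ok > -8]
39. n22.live = 27  [B.ok * 3 + 48]
40. n23.wid = false  [terminal]
41. n22.ok = false  [not E.mk]
42. n21.tag = true  [true]
43. n12.tag = false  [f.wid == true]
44. n25.key = false  [terminal]
45. n24.env = 29  [29]
46. n24.val = false  [e.key == true]
47. n24.wid = 14  [14]
48. n0.wid = true  [C.env > 28]
49. n0.cnt = 29  [C.env + C.wid - 14]
50. n0.sig = 3  [C.env * -2 + 61]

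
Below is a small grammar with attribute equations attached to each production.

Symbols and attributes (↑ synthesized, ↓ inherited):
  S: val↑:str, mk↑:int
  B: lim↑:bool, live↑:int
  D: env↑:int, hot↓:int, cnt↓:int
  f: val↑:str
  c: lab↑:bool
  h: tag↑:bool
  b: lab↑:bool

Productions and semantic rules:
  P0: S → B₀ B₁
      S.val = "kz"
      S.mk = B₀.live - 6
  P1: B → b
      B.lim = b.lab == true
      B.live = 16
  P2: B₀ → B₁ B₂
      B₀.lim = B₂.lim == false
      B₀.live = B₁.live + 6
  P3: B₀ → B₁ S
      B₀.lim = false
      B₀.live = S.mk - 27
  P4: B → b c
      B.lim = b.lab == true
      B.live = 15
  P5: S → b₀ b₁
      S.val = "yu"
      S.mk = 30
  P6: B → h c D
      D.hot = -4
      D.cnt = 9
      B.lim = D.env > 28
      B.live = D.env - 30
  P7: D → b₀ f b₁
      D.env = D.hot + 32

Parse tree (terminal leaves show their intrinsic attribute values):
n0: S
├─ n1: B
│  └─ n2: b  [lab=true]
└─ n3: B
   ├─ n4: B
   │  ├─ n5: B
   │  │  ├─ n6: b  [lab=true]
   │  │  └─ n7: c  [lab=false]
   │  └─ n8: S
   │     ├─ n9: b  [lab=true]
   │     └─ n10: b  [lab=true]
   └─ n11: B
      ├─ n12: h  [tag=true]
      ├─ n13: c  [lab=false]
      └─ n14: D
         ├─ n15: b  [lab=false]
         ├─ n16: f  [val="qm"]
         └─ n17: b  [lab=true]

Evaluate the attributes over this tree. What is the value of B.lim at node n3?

true

1. n2.lab = true  [terminal]
2. n1.lim = true  [b.lab == true]
3. n1.live = 16  [16]
4. n6.lab = true  [terminal]
5. n7.lab = false  [terminal]
6. n5.lim = true  [b.lab == true]
7. n5.live = 15  [15]
8. n9.lab = true  [terminal]
9. n10.lab = true  [terminal]
10. n8.val = "yu"  ["yu"]
11. n8.mk = 30  [30]
12. n4.lim = false  [false]
13. n4.live = 3  [S.mk - 27]
14. n12.tag = true  [terminal]
15. n13.lab = false  [terminal]
16. n14.hot = -4  [-4]
17. n14.cnt = 9  [9]
18. n15.lab = false  [terminal]
19. n16.val = "qm"  [terminal]
20. n17.lab = true  [terminal]
21. n14.env = 28  [D.hot + 32]
22. n11.lim = false  [D.env > 28]
23. n11.live = -2  [D.env - 30]
24. n3.lim = true  [B₂.lim == false]
25. n3.live = 9  [B₁.live + 6]
26. n0.val = "kz"  ["kz"]
27. n0.mk = 10  [B₀.live - 6]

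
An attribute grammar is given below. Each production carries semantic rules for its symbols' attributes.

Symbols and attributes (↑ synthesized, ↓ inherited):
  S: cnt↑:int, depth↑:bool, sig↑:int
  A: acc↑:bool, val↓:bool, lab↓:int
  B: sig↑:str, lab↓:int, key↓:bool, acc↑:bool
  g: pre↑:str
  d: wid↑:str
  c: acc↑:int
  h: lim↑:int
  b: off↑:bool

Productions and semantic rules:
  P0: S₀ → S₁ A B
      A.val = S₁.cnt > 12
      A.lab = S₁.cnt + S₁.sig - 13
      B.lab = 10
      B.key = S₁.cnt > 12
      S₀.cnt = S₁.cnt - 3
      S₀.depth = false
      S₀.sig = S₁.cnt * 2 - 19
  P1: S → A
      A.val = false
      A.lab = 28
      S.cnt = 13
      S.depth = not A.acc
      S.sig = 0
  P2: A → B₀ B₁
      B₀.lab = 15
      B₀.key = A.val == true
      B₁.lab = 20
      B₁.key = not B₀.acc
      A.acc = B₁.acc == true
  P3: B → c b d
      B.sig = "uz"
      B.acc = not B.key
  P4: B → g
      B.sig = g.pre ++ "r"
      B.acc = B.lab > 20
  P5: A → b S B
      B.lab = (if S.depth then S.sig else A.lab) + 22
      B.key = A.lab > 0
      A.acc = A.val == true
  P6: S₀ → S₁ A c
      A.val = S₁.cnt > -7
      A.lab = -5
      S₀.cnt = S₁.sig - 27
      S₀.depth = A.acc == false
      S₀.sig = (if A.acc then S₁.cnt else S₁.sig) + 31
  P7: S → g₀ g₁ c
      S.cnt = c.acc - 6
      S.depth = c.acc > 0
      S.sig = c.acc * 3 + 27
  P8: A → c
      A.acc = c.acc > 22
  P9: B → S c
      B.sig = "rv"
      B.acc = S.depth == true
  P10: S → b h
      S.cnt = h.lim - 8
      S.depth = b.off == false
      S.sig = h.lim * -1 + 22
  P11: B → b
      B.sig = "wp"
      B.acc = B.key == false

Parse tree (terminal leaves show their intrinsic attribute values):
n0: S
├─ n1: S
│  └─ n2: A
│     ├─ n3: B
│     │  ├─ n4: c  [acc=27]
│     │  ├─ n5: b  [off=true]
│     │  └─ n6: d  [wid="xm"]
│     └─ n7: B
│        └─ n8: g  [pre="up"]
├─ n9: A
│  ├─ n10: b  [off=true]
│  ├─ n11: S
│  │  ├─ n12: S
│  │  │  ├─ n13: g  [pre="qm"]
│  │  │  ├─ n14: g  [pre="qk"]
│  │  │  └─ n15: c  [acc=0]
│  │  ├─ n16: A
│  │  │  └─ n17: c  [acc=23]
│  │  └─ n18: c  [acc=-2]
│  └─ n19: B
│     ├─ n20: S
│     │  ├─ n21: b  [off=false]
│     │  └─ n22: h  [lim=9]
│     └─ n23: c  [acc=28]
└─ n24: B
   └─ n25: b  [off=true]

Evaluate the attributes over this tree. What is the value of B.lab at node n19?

1. n2.val = false  [false]
2. n2.lab = 28  [28]
3. n3.lab = 15  [15]
4. n3.key = false  [A.val == true]
5. n4.acc = 27  [terminal]
6. n5.off = true  [terminal]
7. n6.wid = "xm"  [terminal]
8. n3.sig = "uz"  ["uz"]
9. n3.acc = true  [not B.key]
10. n7.lab = 20  [20]
11. n7.key = false  [not B₀.acc]
12. n8.pre = "up"  [terminal]
13. n7.sig = "upr"  [g.pre ++ "r"]
14. n7.acc = false  [B.lab > 20]
15. n2.acc = false  [B₁.acc == true]
16. n1.cnt = 13  [13]
17. n1.depth = true  [not A.acc]
18. n1.sig = 0  [0]
19. n9.val = true  [S₁.cnt > 12]
20. n9.lab = 0  [S₁.cnt + S₁.sig - 13]
21. n10.off = true  [terminal]
22. n13.pre = "qm"  [terminal]
23. n14.pre = "qk"  [terminal]
24. n15.acc = 0  [terminal]
25. n12.cnt = -6  [c.acc - 6]
26. n12.depth = false  [c.acc > 0]
27. n12.sig = 27  [c.acc * 3 + 27]
28. n16.val = true  [S₁.cnt > -7]
29. n16.lab = -5  [-5]
30. n17.acc = 23  [terminal]
31. n16.acc = true  [c.acc > 22]
32. n18.acc = -2  [terminal]
33. n11.cnt = 0  [S₁.sig - 27]
34. n11.depth = false  [A.acc == false]
35. n11.sig = 25  [(if A.acc then S₁.cnt else S₁.sig) + 31]
36. n19.lab = 22  [(if S.depth then S.sig else A.lab) + 22]
37. n19.key = false  [A.lab > 0]
38. n21.off = false  [terminal]
39. n22.lim = 9  [terminal]
40. n20.cnt = 1  [h.lim - 8]
41. n20.depth = true  [b.off == false]
42. n20.sig = 13  [h.lim * -1 + 22]
43. n23.acc = 28  [terminal]
44. n19.sig = "rv"  ["rv"]
45. n19.acc = true  [S.depth == true]
46. n9.acc = true  [A.val == true]
47. n24.lab = 10  [10]
48. n24.key = true  [S₁.cnt > 12]
49. n25.off = true  [terminal]
50. n24.sig = "wp"  ["wp"]
51. n24.acc = false  [B.key == false]
52. n0.cnt = 10  [S₁.cnt - 3]
53. n0.depth = false  [false]
54. n0.sig = 7  [S₁.cnt * 2 - 19]

22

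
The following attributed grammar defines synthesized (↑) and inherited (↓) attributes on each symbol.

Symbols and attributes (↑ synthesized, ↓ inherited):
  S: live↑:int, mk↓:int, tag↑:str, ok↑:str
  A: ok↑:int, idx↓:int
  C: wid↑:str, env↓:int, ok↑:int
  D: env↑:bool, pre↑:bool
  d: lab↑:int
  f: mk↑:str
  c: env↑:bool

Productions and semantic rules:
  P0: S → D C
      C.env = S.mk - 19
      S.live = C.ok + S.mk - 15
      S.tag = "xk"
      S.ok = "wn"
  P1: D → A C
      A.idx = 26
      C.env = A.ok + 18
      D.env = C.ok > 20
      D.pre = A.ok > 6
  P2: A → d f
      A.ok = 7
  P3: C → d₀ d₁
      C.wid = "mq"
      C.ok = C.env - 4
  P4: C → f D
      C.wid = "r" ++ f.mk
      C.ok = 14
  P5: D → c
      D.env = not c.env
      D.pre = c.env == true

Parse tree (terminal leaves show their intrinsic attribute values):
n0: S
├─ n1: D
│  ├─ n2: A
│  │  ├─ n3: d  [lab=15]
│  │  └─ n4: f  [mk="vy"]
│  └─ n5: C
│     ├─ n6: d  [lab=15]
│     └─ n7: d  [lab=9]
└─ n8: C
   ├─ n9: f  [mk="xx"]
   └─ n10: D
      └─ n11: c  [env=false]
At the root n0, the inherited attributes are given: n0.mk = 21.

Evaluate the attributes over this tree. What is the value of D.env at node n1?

1. n0.mk = 21  [given at root]
2. n2.idx = 26  [26]
3. n3.lab = 15  [terminal]
4. n4.mk = "vy"  [terminal]
5. n2.ok = 7  [7]
6. n5.env = 25  [A.ok + 18]
7. n6.lab = 15  [terminal]
8. n7.lab = 9  [terminal]
9. n5.wid = "mq"  ["mq"]
10. n5.ok = 21  [C.env - 4]
11. n1.env = true  [C.ok > 20]
12. n1.pre = true  [A.ok > 6]
13. n8.env = 2  [S.mk - 19]
14. n9.mk = "xx"  [terminal]
15. n11.env = false  [terminal]
16. n10.env = true  [not c.env]
17. n10.pre = false  [c.env == true]
18. n8.wid = "rxx"  ["r" ++ f.mk]
19. n8.ok = 14  [14]
20. n0.live = 20  [C.ok + S.mk - 15]
21. n0.tag = "xk"  ["xk"]
22. n0.ok = "wn"  ["wn"]

true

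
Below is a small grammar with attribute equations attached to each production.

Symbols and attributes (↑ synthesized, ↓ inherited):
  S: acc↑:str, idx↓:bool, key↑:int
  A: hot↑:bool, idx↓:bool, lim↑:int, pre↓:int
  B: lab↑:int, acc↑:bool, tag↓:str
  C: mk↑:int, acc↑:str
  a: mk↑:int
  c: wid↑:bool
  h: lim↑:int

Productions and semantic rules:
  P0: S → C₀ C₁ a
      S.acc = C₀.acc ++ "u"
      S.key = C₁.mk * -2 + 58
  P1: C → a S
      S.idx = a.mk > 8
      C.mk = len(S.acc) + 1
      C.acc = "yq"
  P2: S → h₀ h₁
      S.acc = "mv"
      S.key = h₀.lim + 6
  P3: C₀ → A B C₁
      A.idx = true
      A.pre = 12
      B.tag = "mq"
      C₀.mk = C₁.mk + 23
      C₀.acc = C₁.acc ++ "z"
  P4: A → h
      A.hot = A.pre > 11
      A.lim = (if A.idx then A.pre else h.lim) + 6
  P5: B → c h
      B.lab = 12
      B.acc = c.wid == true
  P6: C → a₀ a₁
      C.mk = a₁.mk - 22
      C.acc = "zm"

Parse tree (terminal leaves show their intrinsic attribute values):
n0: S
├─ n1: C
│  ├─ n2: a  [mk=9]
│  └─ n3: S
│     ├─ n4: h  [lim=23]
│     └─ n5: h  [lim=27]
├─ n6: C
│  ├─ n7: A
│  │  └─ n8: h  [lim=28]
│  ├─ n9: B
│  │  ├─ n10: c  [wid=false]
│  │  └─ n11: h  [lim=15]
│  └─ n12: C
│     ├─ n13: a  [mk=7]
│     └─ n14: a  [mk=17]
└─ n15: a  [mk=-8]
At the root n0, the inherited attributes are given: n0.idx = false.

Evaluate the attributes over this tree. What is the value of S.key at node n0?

22

1. n0.idx = false  [given at root]
2. n2.mk = 9  [terminal]
3. n3.idx = true  [a.mk > 8]
4. n4.lim = 23  [terminal]
5. n5.lim = 27  [terminal]
6. n3.acc = "mv"  ["mv"]
7. n3.key = 29  [h₀.lim + 6]
8. n1.mk = 3  [len(S.acc) + 1]
9. n1.acc = "yq"  ["yq"]
10. n7.idx = true  [true]
11. n7.pre = 12  [12]
12. n8.lim = 28  [terminal]
13. n7.hot = true  [A.pre > 11]
14. n7.lim = 18  [(if A.idx then A.pre else h.lim) + 6]
15. n9.tag = "mq"  ["mq"]
16. n10.wid = false  [terminal]
17. n11.lim = 15  [terminal]
18. n9.lab = 12  [12]
19. n9.acc = false  [c.wid == true]
20. n13.mk = 7  [terminal]
21. n14.mk = 17  [terminal]
22. n12.mk = -5  [a₁.mk - 22]
23. n12.acc = "zm"  ["zm"]
24. n6.mk = 18  [C₁.mk + 23]
25. n6.acc = "zmz"  [C₁.acc ++ "z"]
26. n15.mk = -8  [terminal]
27. n0.acc = "yqu"  [C₀.acc ++ "u"]
28. n0.key = 22  [C₁.mk * -2 + 58]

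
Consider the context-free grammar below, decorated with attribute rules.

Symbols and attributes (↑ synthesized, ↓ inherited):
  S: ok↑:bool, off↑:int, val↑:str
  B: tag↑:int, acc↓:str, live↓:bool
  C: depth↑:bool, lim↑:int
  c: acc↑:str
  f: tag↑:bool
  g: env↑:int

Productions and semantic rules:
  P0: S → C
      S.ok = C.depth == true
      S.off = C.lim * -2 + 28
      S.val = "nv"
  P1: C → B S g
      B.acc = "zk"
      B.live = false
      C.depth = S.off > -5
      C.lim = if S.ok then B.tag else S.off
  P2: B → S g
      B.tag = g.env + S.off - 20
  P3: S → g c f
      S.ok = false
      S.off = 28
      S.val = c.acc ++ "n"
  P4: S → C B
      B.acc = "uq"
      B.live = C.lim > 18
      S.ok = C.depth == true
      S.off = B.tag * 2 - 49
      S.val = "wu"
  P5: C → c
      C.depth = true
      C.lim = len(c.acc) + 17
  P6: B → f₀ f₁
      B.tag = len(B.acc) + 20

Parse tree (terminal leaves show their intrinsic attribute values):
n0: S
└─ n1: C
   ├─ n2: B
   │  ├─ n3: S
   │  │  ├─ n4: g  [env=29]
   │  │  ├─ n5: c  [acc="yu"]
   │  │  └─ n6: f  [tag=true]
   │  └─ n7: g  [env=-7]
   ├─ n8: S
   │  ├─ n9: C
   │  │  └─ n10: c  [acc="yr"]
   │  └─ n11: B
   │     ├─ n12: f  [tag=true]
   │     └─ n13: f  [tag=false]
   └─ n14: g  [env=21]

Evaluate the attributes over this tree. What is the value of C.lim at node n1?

1

1. n2.acc = "zk"  ["zk"]
2. n2.live = false  [false]
3. n4.env = 29  [terminal]
4. n5.acc = "yu"  [terminal]
5. n6.tag = true  [terminal]
6. n3.ok = false  [false]
7. n3.off = 28  [28]
8. n3.val = "yun"  [c.acc ++ "n"]
9. n7.env = -7  [terminal]
10. n2.tag = 1  [g.env + S.off - 20]
11. n10.acc = "yr"  [terminal]
12. n9.depth = true  [true]
13. n9.lim = 19  [len(c.acc) + 17]
14. n11.acc = "uq"  ["uq"]
15. n11.live = true  [C.lim > 18]
16. n12.tag = true  [terminal]
17. n13.tag = false  [terminal]
18. n11.tag = 22  [len(B.acc) + 20]
19. n8.ok = true  [C.depth == true]
20. n8.off = -5  [B.tag * 2 - 49]
21. n8.val = "wu"  ["wu"]
22. n14.env = 21  [terminal]
23. n1.depth = false  [S.off > -5]
24. n1.lim = 1  [if S.ok then B.tag else S.off]
25. n0.ok = false  [C.depth == true]
26. n0.off = 26  [C.lim * -2 + 28]
27. n0.val = "nv"  ["nv"]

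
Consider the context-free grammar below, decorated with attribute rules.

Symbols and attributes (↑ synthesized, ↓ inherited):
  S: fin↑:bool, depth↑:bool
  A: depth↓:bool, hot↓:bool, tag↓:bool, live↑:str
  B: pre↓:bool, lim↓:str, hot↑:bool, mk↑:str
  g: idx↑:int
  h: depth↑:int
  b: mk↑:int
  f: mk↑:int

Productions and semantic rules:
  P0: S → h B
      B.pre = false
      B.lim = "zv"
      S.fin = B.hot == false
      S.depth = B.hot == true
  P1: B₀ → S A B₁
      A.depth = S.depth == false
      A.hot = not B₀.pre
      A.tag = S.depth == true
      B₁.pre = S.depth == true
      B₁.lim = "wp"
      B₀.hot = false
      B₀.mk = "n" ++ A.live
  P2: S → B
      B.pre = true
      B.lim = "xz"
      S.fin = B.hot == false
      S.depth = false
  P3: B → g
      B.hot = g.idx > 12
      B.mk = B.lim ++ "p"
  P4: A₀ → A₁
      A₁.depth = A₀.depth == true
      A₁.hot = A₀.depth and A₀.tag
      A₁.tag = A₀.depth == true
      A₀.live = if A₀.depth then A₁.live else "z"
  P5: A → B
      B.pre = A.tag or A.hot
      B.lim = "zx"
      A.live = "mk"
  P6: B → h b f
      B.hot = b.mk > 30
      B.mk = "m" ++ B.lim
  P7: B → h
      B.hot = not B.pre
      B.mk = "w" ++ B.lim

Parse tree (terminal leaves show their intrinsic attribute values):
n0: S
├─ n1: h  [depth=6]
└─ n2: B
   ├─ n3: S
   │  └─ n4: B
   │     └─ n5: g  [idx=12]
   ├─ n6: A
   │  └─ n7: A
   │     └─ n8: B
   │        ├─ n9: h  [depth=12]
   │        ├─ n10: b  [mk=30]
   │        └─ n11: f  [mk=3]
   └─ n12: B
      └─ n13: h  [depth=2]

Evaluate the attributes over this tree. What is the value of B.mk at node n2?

1. n1.depth = 6  [terminal]
2. n2.pre = false  [false]
3. n2.lim = "zv"  ["zv"]
4. n4.pre = true  [true]
5. n4.lim = "xz"  ["xz"]
6. n5.idx = 12  [terminal]
7. n4.hot = false  [g.idx > 12]
8. n4.mk = "xzp"  [B.lim ++ "p"]
9. n3.fin = true  [B.hot == false]
10. n3.depth = false  [false]
11. n6.depth = true  [S.depth == false]
12. n6.hot = true  [not B₀.pre]
13. n6.tag = false  [S.depth == true]
14. n7.depth = true  [A₀.depth == true]
15. n7.hot = false  [A₀.depth and A₀.tag]
16. n7.tag = true  [A₀.depth == true]
17. n8.pre = true  [A.tag or A.hot]
18. n8.lim = "zx"  ["zx"]
19. n9.depth = 12  [terminal]
20. n10.mk = 30  [terminal]
21. n11.mk = 3  [terminal]
22. n8.hot = false  [b.mk > 30]
23. n8.mk = "mzx"  ["m" ++ B.lim]
24. n7.live = "mk"  ["mk"]
25. n6.live = "mk"  [if A₀.depth then A₁.live else "z"]
26. n12.pre = false  [S.depth == true]
27. n12.lim = "wp"  ["wp"]
28. n13.depth = 2  [terminal]
29. n12.hot = true  [not B.pre]
30. n12.mk = "wwp"  ["w" ++ B.lim]
31. n2.hot = false  [false]
32. n2.mk = "nmk"  ["n" ++ A.live]
33. n0.fin = true  [B.hot == false]
34. n0.depth = false  [B.hot == true]

"nmk"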